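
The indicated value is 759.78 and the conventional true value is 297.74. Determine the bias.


Systematic error = measured - true
= 759.78 - 297.74
= 462.0400

462.0400


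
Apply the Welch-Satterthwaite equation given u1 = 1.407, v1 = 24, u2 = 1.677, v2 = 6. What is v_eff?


uc = sqrt(u1^2 + u2^2) = sqrt(1.407^2 + 1.677^2) = 2.1890587
v_eff = uc^4 / (u1^4/v1 + u2^4/v2)
= 2.1890587^4 / (1.407^4/24 + 1.677^4/6)
= 22.963053 / 1.4814912
v_eff = 15.5000

15.5000


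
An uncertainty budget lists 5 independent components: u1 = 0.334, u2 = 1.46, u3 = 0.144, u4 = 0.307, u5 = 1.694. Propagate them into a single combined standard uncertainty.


uc = sqrt(0.334^2 + 1.46^2 + 0.144^2 + 0.307^2 + 1.694^2)
uc = sqrt(5.227777)
uc = 2.2864

2.2864


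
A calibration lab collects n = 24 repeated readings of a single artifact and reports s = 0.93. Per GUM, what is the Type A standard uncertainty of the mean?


u_A = s / sqrt(n)
u_A = 0.93 / sqrt(24)
u_A = 0.93 / 4.8989795
u_A = 0.1898

0.1898


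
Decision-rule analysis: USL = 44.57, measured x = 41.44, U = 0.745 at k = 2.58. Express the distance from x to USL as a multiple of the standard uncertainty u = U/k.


u = U / k = 0.745 / 2.58 = 0.28875969
margin = |USL - x| = |44.57 - 41.44| = 3.13
z = margin / u = 3.13 / 0.28875969
z = 10.8395

10.8395


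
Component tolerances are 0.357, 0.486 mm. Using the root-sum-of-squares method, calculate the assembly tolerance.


RSS = sqrt(0.357^2 + 0.486^2)
= sqrt(0.363645)
= 0.6030

0.6030


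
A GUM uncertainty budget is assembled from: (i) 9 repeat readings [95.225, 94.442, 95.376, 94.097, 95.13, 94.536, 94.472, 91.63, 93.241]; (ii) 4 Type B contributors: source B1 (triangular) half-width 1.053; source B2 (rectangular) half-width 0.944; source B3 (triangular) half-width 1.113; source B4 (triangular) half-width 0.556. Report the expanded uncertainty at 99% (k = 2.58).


mean = (95.225 + 94.442 + 95.376 + 94.097 + 95.13 + 94.536 + 94.472 + 91.63 + 93.241) / 9 = 94.23877778
s = sqrt(sum((x - mean)^2)/(n-1)) = 1.1760953
u_A = s / sqrt(n) = 1.1760953 / sqrt(9) = 0.39203177
u_B1 = 1.053 / sqrt(6) = 0.42988545
u_B2 = 0.944 / sqrt(3) = 0.54501865
u_B3 = 1.113 / sqrt(6) = 0.45438035
u_B4 = 0.556 / sqrt(6) = 0.22698605
uc = sqrt(0.39203177^2 + 0.42988545^2 + 0.54501865^2 + 0.45438035^2 + 0.22698605^2) = 0.94526182
U = k * uc = 2.58 * 0.94526182
U = 2.4388

2.4388


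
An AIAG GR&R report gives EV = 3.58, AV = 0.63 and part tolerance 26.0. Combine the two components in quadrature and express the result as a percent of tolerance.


GRR = sqrt(EV^2 + AV^2) = sqrt(3.58^2 + 0.63^2) = 3.6350103
%GRR = GRR / tol * 100 = 3.6350103 / 26.0 * 100
%GRR = 13.9808

13.9808


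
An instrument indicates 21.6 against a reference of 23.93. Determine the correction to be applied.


Correction = standard - reading
= 23.93 - 21.6
= 2.3300

2.3300


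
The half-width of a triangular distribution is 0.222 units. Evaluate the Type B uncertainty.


u_B = half_width / sqrt(6)
u_B = 0.222 / 2.4494897
u_B = 0.0906

0.0906


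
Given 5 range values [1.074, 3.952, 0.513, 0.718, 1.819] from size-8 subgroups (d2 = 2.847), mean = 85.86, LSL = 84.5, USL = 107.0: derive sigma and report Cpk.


R_bar = (1.074 + 3.952 + 0.513 + 0.718 + 1.819) / 5 = 1.6152
sigma = R_bar / d2 = 1.6152 / 2.847 = 0.56733404
Cp = (USL - LSL)/(6*sigma) = (107.0 - 84.5)/(6*0.56733404) = 6.6099
Cpu = (107.0 - 85.86)/(3*0.56733404) = 12.4207
Cpl = (85.86 - 84.5)/(3*0.56733404) = 0.7991
Cpk = min(Cpu, Cpl) = 0.7991

0.7991


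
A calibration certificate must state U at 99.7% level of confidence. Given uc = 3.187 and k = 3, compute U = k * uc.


U = k * uc
U = 3 * 3.187
U = 9.5610

9.5610


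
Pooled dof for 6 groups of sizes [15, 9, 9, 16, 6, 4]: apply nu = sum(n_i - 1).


nu = sum_i (n_i - 1)
nu = ((15 - 1) + (9 - 1) + (9 - 1) + (16 - 1) + (6 - 1) + (4 - 1))
nu = 14 + 8 + 8 + 15 + 5 + 3
nu = 53

53


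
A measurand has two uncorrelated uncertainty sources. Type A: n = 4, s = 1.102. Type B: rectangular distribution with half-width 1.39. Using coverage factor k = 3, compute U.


u_A = s / sqrt(n) = 1.102 / sqrt(4) = 0.551
u_B = half_width / sqrt(3) = 1.39 / sqrt(3) = 0.80251687
uc = sqrt(u_A^2 + u_B^2) = sqrt(0.551^2 + 0.80251687^2) = 0.97346511
U = k * uc = 3 * 0.97346511
U = 2.9204

2.9204


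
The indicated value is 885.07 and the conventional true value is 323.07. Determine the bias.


Systematic error = measured - true
= 885.07 - 323.07
= 562.0000

562.0000


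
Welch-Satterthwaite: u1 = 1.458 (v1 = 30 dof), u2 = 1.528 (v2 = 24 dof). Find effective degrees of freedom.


uc = sqrt(u1^2 + u2^2) = sqrt(1.458^2 + 1.528^2) = 2.1120009
v_eff = uc^4 / (u1^4/v1 + u2^4/v2)
= 2.1120009^4 / (1.458^4/30 + 1.528^4/24)
= 19.896487 / 0.3777631
v_eff = 52.6692

52.6692


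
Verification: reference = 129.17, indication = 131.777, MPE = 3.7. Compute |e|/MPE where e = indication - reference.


e = indication - reference = 131.777 - 129.17 = 2.6070
|e| = 2.6070
ratio = |e| / MPE = 2.6070 / 3.7
ratio = 0.7046

0.7046


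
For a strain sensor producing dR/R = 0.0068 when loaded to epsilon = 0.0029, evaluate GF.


GF = (dR/R) / epsilon
= 0.0068 / 0.0029
= 2.3448

2.3448


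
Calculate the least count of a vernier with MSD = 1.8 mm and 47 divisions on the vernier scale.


LC = MSD / n_div
= 1.8 / 47
= 0.0383

0.0383


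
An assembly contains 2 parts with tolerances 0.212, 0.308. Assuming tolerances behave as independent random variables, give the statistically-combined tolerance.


RSS = sqrt(0.212^2 + 0.308^2)
= sqrt(0.139808)
= 0.3739

0.3739


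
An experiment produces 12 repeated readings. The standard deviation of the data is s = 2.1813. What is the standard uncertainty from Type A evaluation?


u_A = s / sqrt(n)
u_A = 2.1813 / sqrt(12)
u_A = 2.1813 / 3.4641016
u_A = 0.6297

0.6297


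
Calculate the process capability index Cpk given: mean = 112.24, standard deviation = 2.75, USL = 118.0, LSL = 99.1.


Cpu = (USL - mean) / (3*sigma) = (118.0 - 112.24) / (3*2.75) = 0.6982
Cpl = (mean - LSL) / (3*sigma) = (112.24 - 99.1) / (3*2.75) = 1.5927
Cpk = min(Cpu, Cpl) = 0.6982

0.6982


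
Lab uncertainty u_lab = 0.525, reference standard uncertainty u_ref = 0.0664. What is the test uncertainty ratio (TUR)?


TUR = u_lab / u_ref
= 0.525 / 0.0664
= 7.9066

7.9066


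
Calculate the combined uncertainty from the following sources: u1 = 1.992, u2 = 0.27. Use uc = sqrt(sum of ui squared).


uc = sqrt(1.992^2 + 0.27^2)
uc = sqrt(4.040964)
uc = 2.0102

2.0102


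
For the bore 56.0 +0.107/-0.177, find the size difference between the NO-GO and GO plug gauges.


GO = nominal - lower_tol (smallest hole = maximum material condition)
GO = 56.0 - 0.177 = 55.823
NO-GO = nominal + upper_tol (largest hole = least material condition)
NO-GO = 56.0 + 0.107 = 56.107
spread = NO-GO - GO = 56.107 - 55.823 = 0.2840

0.2840


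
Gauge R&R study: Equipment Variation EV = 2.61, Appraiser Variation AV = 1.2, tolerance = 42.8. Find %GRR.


GRR = sqrt(EV^2 + AV^2) = sqrt(2.61^2 + 1.2^2) = 2.8726469
%GRR = GRR / tol * 100 = 2.8726469 / 42.8 * 100
%GRR = 6.7118

6.7118


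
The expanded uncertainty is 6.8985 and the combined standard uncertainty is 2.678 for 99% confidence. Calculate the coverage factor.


k = U / uc
k = 6.8985 / 2.678
k = 2.576

2.576


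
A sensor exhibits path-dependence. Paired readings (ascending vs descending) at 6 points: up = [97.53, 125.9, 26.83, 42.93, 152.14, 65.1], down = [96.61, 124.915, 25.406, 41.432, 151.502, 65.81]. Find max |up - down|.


|97.53 - 96.61| = 0.9200
|125.9 - 124.915| = 0.9850
|26.83 - 25.406| = 1.4240
|42.93 - 41.432| = 1.4980
|152.14 - 151.502| = 0.6380
|65.1 - 65.81| = 0.7100
hysteresis = max(diffs) = 1.4980

1.4980


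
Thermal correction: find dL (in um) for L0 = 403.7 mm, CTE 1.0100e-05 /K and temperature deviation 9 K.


dL = L * alpha * dT
= 403.7 * 1.0100e-05 * 9
= 0.0366963 mm
dL_um = 0.0366963 * 1000 = 36.6963 um

36.6963


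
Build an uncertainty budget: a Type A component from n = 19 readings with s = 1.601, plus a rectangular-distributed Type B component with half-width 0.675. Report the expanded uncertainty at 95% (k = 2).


u_A = s / sqrt(n) = 1.601 / sqrt(19) = 0.36729459
u_B = half_width / sqrt(3) = 0.675 / sqrt(3) = 0.38971143
uc = sqrt(u_A^2 + u_B^2) = sqrt(0.36729459^2 + 0.38971143^2) = 0.53551873
U = k * uc = 2 * 0.53551873
U = 1.0710

1.0710


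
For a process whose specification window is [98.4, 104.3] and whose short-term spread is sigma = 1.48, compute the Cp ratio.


Cp = (USL - LSL) / (6 * sigma)
= (104.3 - 98.4) / (6 * 1.48)
= 5.9000 / 8.8800
= 0.6644

0.6644


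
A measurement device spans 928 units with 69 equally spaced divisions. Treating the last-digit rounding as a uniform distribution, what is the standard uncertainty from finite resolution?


resolution = range / divisions
resolution = 928 / 69 = 13.449275
u_res = resolution / (2*sqrt(3))
u_res = 13.449275 / 3.4641016
u_res = 3.8825

3.8825


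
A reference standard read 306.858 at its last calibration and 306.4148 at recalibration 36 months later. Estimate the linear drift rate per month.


rate = (v2 - v1) / months
= (306.4148 - 306.858) / 36
= -0.4432 / 36
= -0.0123

-0.0123


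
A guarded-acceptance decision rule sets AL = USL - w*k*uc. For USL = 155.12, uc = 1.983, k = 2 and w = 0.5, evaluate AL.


U = k * uc = 2 * 1.983 = 3.966
guard band g = w * U = 0.5 * 3.966 = 1.983
AL = USL - g = 155.12 - 1.983
AL = 153.1370

153.1370


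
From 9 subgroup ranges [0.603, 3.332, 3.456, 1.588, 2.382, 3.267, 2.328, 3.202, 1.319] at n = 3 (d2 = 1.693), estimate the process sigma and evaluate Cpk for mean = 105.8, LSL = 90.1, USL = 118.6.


R_bar = (0.603 + 3.332 + 3.456 + 1.588 + 2.382 + 3.267 + 2.328 + 3.202 + 1.319) / 9 = 2.3863333
sigma = R_bar / d2 = 2.3863333 / 1.693 = 1.4095294
Cp = (USL - LSL)/(6*sigma) = (118.6 - 90.1)/(6*1.4095294) = 3.3699
Cpu = (118.6 - 105.8)/(3*1.4095294) = 3.0270
Cpl = (105.8 - 90.1)/(3*1.4095294) = 3.7128
Cpk = min(Cpu, Cpl) = 3.0270

3.0270


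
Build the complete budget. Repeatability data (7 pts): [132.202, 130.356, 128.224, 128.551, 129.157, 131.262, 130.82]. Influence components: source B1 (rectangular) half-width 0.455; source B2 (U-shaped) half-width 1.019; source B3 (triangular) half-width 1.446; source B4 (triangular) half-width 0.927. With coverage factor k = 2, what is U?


mean = (132.202 + 130.356 + 128.224 + 128.551 + 129.157 + 131.262 + 130.82) / 7 = 130.0817143
s = sqrt(sum((x - mean)^2)/(n-1)) = 1.4808933
u_A = s / sqrt(n) = 1.4808933 / sqrt(7) = 0.55972506
u_B1 = 0.455 / sqrt(3) = 0.26269437
u_B2 = 1.019 / sqrt(2) = 0.72054181
u_B3 = 1.446 / sqrt(6) = 0.59032703
u_B4 = 0.927 / sqrt(6) = 0.37844617
uc = sqrt(0.55972506^2 + 0.26269437^2 + 0.72054181^2 + 0.59032703^2 + 0.37844617^2) = 1.1803341
U = k * uc = 2 * 1.1803341
U = 2.3607

2.3607


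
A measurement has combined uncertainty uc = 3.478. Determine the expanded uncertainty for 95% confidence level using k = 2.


U = k * uc
U = 2 * 3.478
U = 6.9560

6.9560


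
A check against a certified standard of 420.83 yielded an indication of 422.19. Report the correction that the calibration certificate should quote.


Correction = standard - reading
= 420.83 - 422.19
= -1.3600

-1.3600


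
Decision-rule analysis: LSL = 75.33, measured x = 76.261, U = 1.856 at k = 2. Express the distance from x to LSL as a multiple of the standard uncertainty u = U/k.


u = U / k = 1.856 / 2 = 0.928
margin = |LSL - x| = |75.33 - 76.261| = 0.931
z = margin / u = 0.931 / 0.928
z = 1.0032

1.0032


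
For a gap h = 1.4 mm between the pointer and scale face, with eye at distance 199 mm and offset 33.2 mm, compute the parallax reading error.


error = h * offset / d
= 1.4 * 33.2 / 199
= 0.2336

0.2336


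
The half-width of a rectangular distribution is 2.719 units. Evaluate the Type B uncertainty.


u_B = half_width / sqrt(3)
u_B = 2.719 / 1.7320508
u_B = 1.5698

1.5698


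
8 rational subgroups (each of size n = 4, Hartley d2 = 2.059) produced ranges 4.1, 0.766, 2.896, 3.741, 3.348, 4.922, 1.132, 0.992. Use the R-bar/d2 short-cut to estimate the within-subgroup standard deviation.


R_bar = (4.1 + 0.766 + 2.896 + 3.741 + 3.348 + 4.922 + 1.132 + 0.992) / 8
R_bar = 21.897 / 8 = 2.737125
sigma_hat = R_bar / d2 = 2.737125 / 2.059 = 1.3293

1.3293


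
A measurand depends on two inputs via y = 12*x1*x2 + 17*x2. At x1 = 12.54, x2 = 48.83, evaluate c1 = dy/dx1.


y = 12*x1*x2 + 17*x2
dy/dx1 = 12*x2
Evaluate at x2 = 48.83: c1 = 12 * 48.83
c1 = 585.9600

585.9600


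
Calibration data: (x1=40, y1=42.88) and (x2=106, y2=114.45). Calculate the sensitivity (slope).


slope = (y2 - y1) / (x2 - x1)
= (114.45 - 42.88) / (106 - 40)
= 71.5700 / 66
= 1.0844

1.0844


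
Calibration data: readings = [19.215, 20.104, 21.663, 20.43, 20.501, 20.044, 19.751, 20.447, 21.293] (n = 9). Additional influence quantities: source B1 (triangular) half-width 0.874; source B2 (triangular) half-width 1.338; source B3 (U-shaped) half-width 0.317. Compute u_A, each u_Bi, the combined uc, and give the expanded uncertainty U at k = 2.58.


mean = (19.215 + 20.104 + 21.663 + 20.43 + 20.501 + 20.044 + 19.751 + 20.447 + 21.293) / 9 = 20.38311111
s = sqrt(sum((x - mean)^2)/(n-1)) = 0.74524651
u_A = s / sqrt(n) = 0.74524651 / sqrt(9) = 0.2484155
u_B1 = 0.874 / sqrt(6) = 0.35680901
u_B2 = 1.338 / sqrt(6) = 0.54623621
u_B3 = 0.317 / sqrt(2) = 0.22415285
uc = sqrt(0.2484155^2 + 0.35680901^2 + 0.54623621^2 + 0.22415285^2) = 0.73324036
U = k * uc = 2.58 * 0.73324036
U = 1.8918

1.8918


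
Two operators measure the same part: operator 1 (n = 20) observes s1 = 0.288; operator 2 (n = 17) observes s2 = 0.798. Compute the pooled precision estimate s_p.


s_p = sqrt(((n1-1)*s1^2 + (n2-1)*s2^2) / (n1+n2-2))
numerator = (20-1)*0.288^2 + (17-1)*0.798^2 = 1.575936 + 10.188864 = 11.7648
denominator = 20 + 17 - 2 = 35
s_p^2 = 11.7648 / 35 = 0.33613714
s_p = sqrt(0.33613714) = 0.5798

0.5798


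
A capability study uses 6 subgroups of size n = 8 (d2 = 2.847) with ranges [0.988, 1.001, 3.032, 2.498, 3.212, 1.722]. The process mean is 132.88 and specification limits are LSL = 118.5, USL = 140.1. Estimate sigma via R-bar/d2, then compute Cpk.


R_bar = (0.988 + 1.001 + 3.032 + 2.498 + 3.212 + 1.722) / 6 = 2.0755
sigma = R_bar / d2 = 2.0755 / 2.847 = 0.729013
Cp = (USL - LSL)/(6*sigma) = (140.1 - 118.5)/(6*0.729013) = 4.9382
Cpu = (140.1 - 132.88)/(3*0.729013) = 3.3013
Cpl = (132.88 - 118.5)/(3*0.729013) = 6.5751
Cpk = min(Cpu, Cpl) = 3.3013

3.3013


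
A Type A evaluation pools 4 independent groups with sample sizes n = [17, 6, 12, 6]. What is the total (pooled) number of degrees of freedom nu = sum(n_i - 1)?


nu = sum_i (n_i - 1)
nu = ((17 - 1) + (6 - 1) + (12 - 1) + (6 - 1))
nu = 16 + 5 + 11 + 5
nu = 37

37


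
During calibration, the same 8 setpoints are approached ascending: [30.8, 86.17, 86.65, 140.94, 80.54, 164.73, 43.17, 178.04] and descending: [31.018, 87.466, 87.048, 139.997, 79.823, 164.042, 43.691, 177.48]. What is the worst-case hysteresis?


|30.8 - 31.018| = 0.2180
|86.17 - 87.466| = 1.2960
|86.65 - 87.048| = 0.3980
|140.94 - 139.997| = 0.9430
|80.54 - 79.823| = 0.7170
|164.73 - 164.042| = 0.6880
|43.17 - 43.691| = 0.5210
|178.04 - 177.48| = 0.5600
hysteresis = max(diffs) = 1.2960

1.2960


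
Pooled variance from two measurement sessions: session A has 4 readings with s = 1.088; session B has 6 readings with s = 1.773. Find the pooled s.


s_p = sqrt(((n1-1)*s1^2 + (n2-1)*s2^2) / (n1+n2-2))
numerator = (4-1)*1.088^2 + (6-1)*1.773^2 = 3.551232 + 15.717645 = 19.268877
denominator = 4 + 6 - 2 = 8
s_p^2 = 19.268877 / 8 = 2.4086096
s_p = sqrt(2.4086096) = 1.5520

1.5520


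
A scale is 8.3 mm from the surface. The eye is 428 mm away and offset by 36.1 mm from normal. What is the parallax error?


error = h * offset / d
= 8.3 * 36.1 / 428
= 0.7001

0.7001


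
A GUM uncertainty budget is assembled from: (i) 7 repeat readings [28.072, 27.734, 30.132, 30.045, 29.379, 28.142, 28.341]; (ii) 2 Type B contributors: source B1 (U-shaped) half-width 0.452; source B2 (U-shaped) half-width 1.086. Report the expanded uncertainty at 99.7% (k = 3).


mean = (28.072 + 27.734 + 30.132 + 30.045 + 29.379 + 28.142 + 28.341) / 7 = 28.835
s = sqrt(sum((x - mean)^2)/(n-1)) = 0.99673634
u_A = s / sqrt(n) = 0.99673634 / sqrt(7) = 0.37673093
u_B1 = 0.452 / sqrt(2) = 0.31961227
u_B2 = 1.086 / sqrt(2) = 0.76791796
uc = sqrt(0.37673093^2 + 0.31961227^2 + 0.76791796^2) = 0.91311346
U = k * uc = 3 * 0.91311346
U = 2.7393

2.7393


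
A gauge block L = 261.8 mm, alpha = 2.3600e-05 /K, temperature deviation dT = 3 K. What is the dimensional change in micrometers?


dL = L * alpha * dT
= 261.8 * 2.3600e-05 * 3
= 0.0185354 mm
dL_um = 0.0185354 * 1000 = 18.5354 um

18.5354


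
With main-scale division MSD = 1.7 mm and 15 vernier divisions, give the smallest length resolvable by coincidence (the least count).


LC = MSD / n_div
= 1.7 / 15
= 0.1133

0.1133


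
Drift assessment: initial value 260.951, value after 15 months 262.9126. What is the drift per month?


rate = (v2 - v1) / months
= (262.9126 - 260.951) / 15
= 1.9616 / 15
= 0.1308

0.1308


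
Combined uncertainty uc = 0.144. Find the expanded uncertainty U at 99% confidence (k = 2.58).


U = k * uc
U = 2.58 * 0.144
U = 0.3715

0.3715


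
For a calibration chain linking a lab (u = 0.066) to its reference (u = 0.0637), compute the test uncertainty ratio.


TUR = u_lab / u_ref
= 0.066 / 0.0637
= 1.0361

1.0361


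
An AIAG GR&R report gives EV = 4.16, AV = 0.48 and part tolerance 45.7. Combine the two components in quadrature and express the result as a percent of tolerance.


GRR = sqrt(EV^2 + AV^2) = sqrt(4.16^2 + 0.48^2) = 4.1876007
%GRR = GRR / tol * 100 = 4.1876007 / 45.7 * 100
%GRR = 9.1632

9.1632


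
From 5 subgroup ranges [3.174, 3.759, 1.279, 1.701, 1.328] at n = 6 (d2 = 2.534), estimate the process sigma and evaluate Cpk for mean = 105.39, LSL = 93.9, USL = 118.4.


R_bar = (3.174 + 3.759 + 1.279 + 1.701 + 1.328) / 5 = 2.2482
sigma = R_bar / d2 = 2.2482 / 2.534 = 0.88721389
Cp = (USL - LSL)/(6*sigma) = (118.4 - 93.9)/(6*0.88721389) = 4.6024
Cpu = (118.4 - 105.39)/(3*0.88721389) = 4.8880
Cpl = (105.39 - 93.9)/(3*0.88721389) = 4.3169
Cpk = min(Cpu, Cpl) = 4.3169

4.3169


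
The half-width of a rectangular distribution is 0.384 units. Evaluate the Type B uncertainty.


u_B = half_width / sqrt(3)
u_B = 0.384 / 1.7320508
u_B = 0.2217

0.2217


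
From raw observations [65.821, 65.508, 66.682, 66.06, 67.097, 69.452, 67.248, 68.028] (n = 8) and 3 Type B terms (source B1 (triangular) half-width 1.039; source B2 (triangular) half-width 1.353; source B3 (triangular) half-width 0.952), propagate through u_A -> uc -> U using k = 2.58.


mean = (65.821 + 65.508 + 66.682 + 66.06 + 67.097 + 69.452 + 67.248 + 68.028) / 8 = 66.987
s = sqrt(sum((x - mean)^2)/(n-1)) = 1.2950167
u_A = s / sqrt(n) = 1.2950167 / sqrt(8) = 0.45785755
u_B1 = 1.039 / sqrt(6) = 0.42416997
u_B2 = 1.353 / sqrt(6) = 0.55235994
u_B3 = 0.952 / sqrt(6) = 0.38865237
uc = sqrt(0.45785755^2 + 0.42416997^2 + 0.55235994^2 + 0.38865237^2) = 0.91962268
U = k * uc = 2.58 * 0.91962268
U = 2.3726

2.3726


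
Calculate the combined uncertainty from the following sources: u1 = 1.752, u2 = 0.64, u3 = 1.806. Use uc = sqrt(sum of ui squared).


uc = sqrt(1.752^2 + 0.64^2 + 1.806^2)
uc = sqrt(6.74074)
uc = 2.5963

2.5963


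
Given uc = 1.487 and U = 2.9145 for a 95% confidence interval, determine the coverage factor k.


k = U / uc
k = 2.9145 / 1.487
k = 1.96

1.96


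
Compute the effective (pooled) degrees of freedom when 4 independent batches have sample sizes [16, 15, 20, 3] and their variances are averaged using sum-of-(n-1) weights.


nu = sum_i (n_i - 1)
nu = ((16 - 1) + (15 - 1) + (20 - 1) + (3 - 1))
nu = 15 + 14 + 19 + 2
nu = 50

50


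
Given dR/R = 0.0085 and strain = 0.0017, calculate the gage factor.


GF = (dR/R) / epsilon
= 0.0085 / 0.0017
= 5.0000

5.0000


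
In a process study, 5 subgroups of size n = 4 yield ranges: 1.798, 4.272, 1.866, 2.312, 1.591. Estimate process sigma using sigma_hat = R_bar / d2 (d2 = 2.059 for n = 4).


R_bar = (1.798 + 4.272 + 1.866 + 2.312 + 1.591) / 5
R_bar = 11.839 / 5 = 2.3678
sigma_hat = R_bar / d2 = 2.3678 / 2.059 = 1.1500

1.1500


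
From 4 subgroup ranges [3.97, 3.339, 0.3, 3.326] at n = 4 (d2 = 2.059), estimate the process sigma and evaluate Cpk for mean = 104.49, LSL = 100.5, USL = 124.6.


R_bar = (3.97 + 3.339 + 0.3 + 3.326) / 4 = 2.73375
sigma = R_bar / d2 = 2.73375 / 2.059 = 1.3277076
Cp = (USL - LSL)/(6*sigma) = (124.6 - 100.5)/(6*1.3277076) = 3.0253
Cpu = (124.6 - 104.49)/(3*1.3277076) = 5.0488
Cpl = (104.49 - 100.5)/(3*1.3277076) = 1.0017
Cpk = min(Cpu, Cpl) = 1.0017

1.0017


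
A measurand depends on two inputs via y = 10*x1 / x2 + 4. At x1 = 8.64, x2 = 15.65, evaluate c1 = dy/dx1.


y = 10*x1 / x2 + 4
dy/dx1 = 10/x2
Evaluate at x2 = 15.65: c1 = 10 / 15.65
c1 = 0.6390

0.6390


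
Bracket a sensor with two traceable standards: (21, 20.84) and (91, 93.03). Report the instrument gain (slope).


slope = (y2 - y1) / (x2 - x1)
= (93.03 - 20.84) / (91 - 21)
= 72.1900 / 70
= 1.0313

1.0313


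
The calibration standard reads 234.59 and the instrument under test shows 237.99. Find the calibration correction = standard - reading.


Correction = standard - reading
= 234.59 - 237.99
= -3.4000

-3.4000


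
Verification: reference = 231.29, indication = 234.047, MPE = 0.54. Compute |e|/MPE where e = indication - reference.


e = indication - reference = 234.047 - 231.29 = 2.7570
|e| = 2.7570
ratio = |e| / MPE = 2.7570 / 0.54
ratio = 5.1056

5.1056


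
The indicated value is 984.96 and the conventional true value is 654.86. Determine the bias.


Systematic error = measured - true
= 984.96 - 654.86
= 330.1000

330.1000


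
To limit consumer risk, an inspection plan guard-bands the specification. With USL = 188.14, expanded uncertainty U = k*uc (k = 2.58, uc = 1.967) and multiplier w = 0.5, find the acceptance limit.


U = k * uc = 2.58 * 1.967 = 5.07486
guard band g = w * U = 0.5 * 5.07486 = 2.53743
AL = USL - g = 188.14 - 2.53743
AL = 185.6026

185.6026


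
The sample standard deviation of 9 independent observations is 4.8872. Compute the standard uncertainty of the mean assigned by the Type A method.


u_A = s / sqrt(n)
u_A = 4.8872 / sqrt(9)
u_A = 4.8872 / 3
u_A = 1.6291

1.6291


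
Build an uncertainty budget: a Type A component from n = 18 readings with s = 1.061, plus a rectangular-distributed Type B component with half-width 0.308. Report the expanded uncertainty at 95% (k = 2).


u_A = s / sqrt(n) = 1.061 / sqrt(18) = 0.2500801
u_B = half_width / sqrt(3) = 0.308 / sqrt(3) = 0.17782388
uc = sqrt(u_A^2 + u_B^2) = sqrt(0.2500801^2 + 0.17782388^2) = 0.30685728
U = k * uc = 2 * 0.30685728
U = 0.6137

0.6137


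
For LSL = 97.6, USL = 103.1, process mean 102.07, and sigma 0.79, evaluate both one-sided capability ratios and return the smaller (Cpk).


Cpu = (USL - mean) / (3*sigma) = (103.1 - 102.07) / (3*0.79) = 0.4346
Cpl = (mean - LSL) / (3*sigma) = (102.07 - 97.6) / (3*0.79) = 1.8861
Cpk = min(Cpu, Cpl) = 0.4346

0.4346


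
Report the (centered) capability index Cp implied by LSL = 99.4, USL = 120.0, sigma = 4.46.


Cp = (USL - LSL) / (6 * sigma)
= (120.0 - 99.4) / (6 * 4.46)
= 20.6000 / 26.7600
= 0.7698

0.7698


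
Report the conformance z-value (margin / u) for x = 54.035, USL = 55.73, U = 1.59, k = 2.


u = U / k = 1.59 / 2 = 0.795
margin = |USL - x| = |55.73 - 54.035| = 1.695
z = margin / u = 1.695 / 0.795
z = 2.1321

2.1321


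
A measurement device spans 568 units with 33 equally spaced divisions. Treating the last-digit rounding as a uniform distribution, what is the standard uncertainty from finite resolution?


resolution = range / divisions
resolution = 568 / 33 = 17.212121
u_res = resolution / (2*sqrt(3))
u_res = 17.212121 / 3.4641016
u_res = 4.9687

4.9687


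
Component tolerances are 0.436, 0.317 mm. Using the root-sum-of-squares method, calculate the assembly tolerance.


RSS = sqrt(0.436^2 + 0.317^2)
= sqrt(0.290585)
= 0.5391

0.5391


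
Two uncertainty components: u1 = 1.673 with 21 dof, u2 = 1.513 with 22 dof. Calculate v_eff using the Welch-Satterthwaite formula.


uc = sqrt(u1^2 + u2^2) = sqrt(1.673^2 + 1.513^2) = 2.2556813
v_eff = uc^4 / (u1^4/v1 + u2^4/v2)
= 2.2556813^4 / (1.673^4/21 + 1.513^4/22)
= 25.888743 / 0.611243
v_eff = 42.3543

42.3543


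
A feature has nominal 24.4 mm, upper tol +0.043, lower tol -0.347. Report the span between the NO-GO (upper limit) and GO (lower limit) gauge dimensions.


GO = nominal - lower_tol (smallest hole = maximum material condition)
GO = 24.4 - 0.347 = 24.053
NO-GO = nominal + upper_tol (largest hole = least material condition)
NO-GO = 24.4 + 0.043 = 24.443
spread = NO-GO - GO = 24.443 - 24.053 = 0.3900

0.3900


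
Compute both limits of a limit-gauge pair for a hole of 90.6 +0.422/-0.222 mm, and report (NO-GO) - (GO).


GO = nominal - lower_tol (smallest hole = maximum material condition)
GO = 90.6 - 0.222 = 90.378
NO-GO = nominal + upper_tol (largest hole = least material condition)
NO-GO = 90.6 + 0.422 = 91.022
spread = NO-GO - GO = 91.022 - 90.378 = 0.6440

0.6440


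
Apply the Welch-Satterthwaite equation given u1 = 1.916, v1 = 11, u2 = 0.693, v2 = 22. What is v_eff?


uc = sqrt(u1^2 + u2^2) = sqrt(1.916^2 + 0.693^2) = 2.0374752
v_eff = uc^4 / (u1^4/v1 + u2^4/v2)
= 2.0374752^4 / (1.916^4/11 + 0.693^4/22)
= 17.233335 / 1.2356338
v_eff = 13.9470

13.9470


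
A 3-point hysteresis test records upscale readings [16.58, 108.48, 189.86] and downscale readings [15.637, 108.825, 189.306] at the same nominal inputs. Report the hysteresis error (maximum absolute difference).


|16.58 - 15.637| = 0.9430
|108.48 - 108.825| = 0.3450
|189.86 - 189.306| = 0.5540
hysteresis = max(diffs) = 0.9430

0.9430


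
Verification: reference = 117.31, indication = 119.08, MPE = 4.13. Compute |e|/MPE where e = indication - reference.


e = indication - reference = 119.08 - 117.31 = 1.7700
|e| = 1.7700
ratio = |e| / MPE = 1.7700 / 4.13
ratio = 0.4286

0.4286


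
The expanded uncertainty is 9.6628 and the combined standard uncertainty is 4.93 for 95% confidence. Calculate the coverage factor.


k = U / uc
k = 9.6628 / 4.93
k = 1.96

1.96


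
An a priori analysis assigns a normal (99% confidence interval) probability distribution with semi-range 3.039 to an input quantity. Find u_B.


u_B = half_width / 2.576
u_B = 3.039 / 2.576
u_B = 1.1797

1.1797


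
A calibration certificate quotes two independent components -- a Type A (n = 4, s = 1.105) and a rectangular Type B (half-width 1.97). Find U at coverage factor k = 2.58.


u_A = s / sqrt(n) = 1.105 / sqrt(4) = 0.5525
u_B = half_width / sqrt(3) = 1.97 / sqrt(3) = 1.13738
uc = sqrt(u_A^2 + u_B^2) = sqrt(0.5525^2 + 1.13738^2) = 1.264472
U = k * uc = 2.58 * 1.264472
U = 3.2623

3.2623


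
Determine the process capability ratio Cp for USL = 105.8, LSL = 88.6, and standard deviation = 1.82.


Cp = (USL - LSL) / (6 * sigma)
= (105.8 - 88.6) / (6 * 1.82)
= 17.2000 / 10.9200
= 1.5751

1.5751


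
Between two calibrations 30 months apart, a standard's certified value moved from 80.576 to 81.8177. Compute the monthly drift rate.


rate = (v2 - v1) / months
= (81.8177 - 80.576) / 30
= 1.2417 / 30
= 0.0414

0.0414


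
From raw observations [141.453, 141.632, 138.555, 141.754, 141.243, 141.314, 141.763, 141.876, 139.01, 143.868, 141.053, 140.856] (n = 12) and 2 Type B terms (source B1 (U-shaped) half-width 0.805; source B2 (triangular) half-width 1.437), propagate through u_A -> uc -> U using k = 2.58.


mean = (141.453 + 141.632 + 138.555 + 141.754 + 141.243 + 141.314 + 141.763 + 141.876 + 139.01 + 143.868 + 141.053 + 140.856) / 12 = 141.1980833
s = sqrt(sum((x - mean)^2)/(n-1)) = 1.3617031
u_A = s / sqrt(n) = 1.3617031 / sqrt(12) = 0.39308983
u_B1 = 0.805 / sqrt(2) = 0.56922096
u_B2 = 1.437 / sqrt(6) = 0.58665279
uc = sqrt(0.39308983^2 + 0.56922096^2 + 0.58665279^2) = 0.90702459
U = k * uc = 2.58 * 0.90702459
U = 2.3401

2.3401


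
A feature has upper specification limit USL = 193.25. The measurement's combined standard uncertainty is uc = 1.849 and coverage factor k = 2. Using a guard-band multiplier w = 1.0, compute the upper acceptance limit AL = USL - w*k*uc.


U = k * uc = 2 * 1.849 = 3.698
guard band g = w * U = 1.0 * 3.698 = 3.698
AL = USL - g = 193.25 - 3.698
AL = 189.5520

189.5520


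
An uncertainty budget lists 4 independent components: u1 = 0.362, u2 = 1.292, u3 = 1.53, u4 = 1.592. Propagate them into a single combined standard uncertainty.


uc = sqrt(0.362^2 + 1.292^2 + 1.53^2 + 1.592^2)
uc = sqrt(6.675672)
uc = 2.5837

2.5837


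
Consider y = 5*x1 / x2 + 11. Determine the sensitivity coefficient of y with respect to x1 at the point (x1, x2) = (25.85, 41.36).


y = 5*x1 / x2 + 11
dy/dx1 = 5/x2
Evaluate at x2 = 41.36: c1 = 5 / 41.36
c1 = 0.1209

0.1209


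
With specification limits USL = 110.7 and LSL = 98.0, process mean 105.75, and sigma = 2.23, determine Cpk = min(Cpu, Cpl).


Cpu = (USL - mean) / (3*sigma) = (110.7 - 105.75) / (3*2.23) = 0.7399
Cpl = (mean - LSL) / (3*sigma) = (105.75 - 98.0) / (3*2.23) = 1.1584
Cpk = min(Cpu, Cpl) = 0.7399

0.7399


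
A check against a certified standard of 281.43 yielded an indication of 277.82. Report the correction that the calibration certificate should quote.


Correction = standard - reading
= 281.43 - 277.82
= 3.6100

3.6100


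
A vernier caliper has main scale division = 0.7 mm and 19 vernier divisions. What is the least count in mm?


LC = MSD / n_div
= 0.7 / 19
= 0.0368

0.0368


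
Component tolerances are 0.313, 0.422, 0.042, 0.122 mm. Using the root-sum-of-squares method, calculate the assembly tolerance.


RSS = sqrt(0.313^2 + 0.422^2 + 0.042^2 + 0.122^2)
= sqrt(0.292701)
= 0.5410

0.5410


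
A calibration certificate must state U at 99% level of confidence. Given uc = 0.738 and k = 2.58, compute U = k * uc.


U = k * uc
U = 2.58 * 0.738
U = 1.9040

1.9040


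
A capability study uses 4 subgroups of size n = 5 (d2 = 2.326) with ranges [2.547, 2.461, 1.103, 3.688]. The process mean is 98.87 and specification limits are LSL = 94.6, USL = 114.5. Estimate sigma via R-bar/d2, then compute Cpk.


R_bar = (2.547 + 2.461 + 1.103 + 3.688) / 4 = 2.44975
sigma = R_bar / d2 = 2.44975 / 2.326 = 1.0532029
Cp = (USL - LSL)/(6*sigma) = (114.5 - 94.6)/(6*1.0532029) = 3.1491
Cpu = (114.5 - 98.87)/(3*1.0532029) = 4.9468
Cpl = (98.87 - 94.6)/(3*1.0532029) = 1.3514
Cpk = min(Cpu, Cpl) = 1.3514

1.3514


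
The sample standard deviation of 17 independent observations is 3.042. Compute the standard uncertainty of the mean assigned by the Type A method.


u_A = s / sqrt(n)
u_A = 3.042 / sqrt(17)
u_A = 3.042 / 4.1231056
u_A = 0.7378

0.7378


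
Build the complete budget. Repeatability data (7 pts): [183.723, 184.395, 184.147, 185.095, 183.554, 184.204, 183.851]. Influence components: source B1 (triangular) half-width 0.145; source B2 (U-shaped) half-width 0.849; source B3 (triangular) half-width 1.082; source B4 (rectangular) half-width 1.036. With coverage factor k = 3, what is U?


mean = (183.723 + 184.395 + 184.147 + 185.095 + 183.554 + 184.204 + 183.851) / 7 = 184.1384286
s = sqrt(sum((x - mean)^2)/(n-1)) = 0.51348218
u_A = s / sqrt(n) = 0.51348218 / sqrt(7) = 0.19407802
u_B1 = 0.145 / sqrt(6) = 0.059196002
u_B2 = 0.849 / sqrt(2) = 0.60033366
u_B3 = 1.082 / sqrt(6) = 0.44172465
u_B4 = 1.036 / sqrt(3) = 0.59813488
uc = sqrt(0.19407802^2 + 0.059196002^2 + 0.60033366^2 + 0.44172465^2 + 0.59813488^2) = 0.97696313
U = k * uc = 3 * 0.97696313
U = 2.9309

2.9309


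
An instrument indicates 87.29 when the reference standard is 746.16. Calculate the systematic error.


Systematic error = measured - true
= 87.29 - 746.16
= -658.8700

-658.8700


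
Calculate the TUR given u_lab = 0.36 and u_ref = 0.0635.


TUR = u_lab / u_ref
= 0.36 / 0.0635
= 5.6693

5.6693


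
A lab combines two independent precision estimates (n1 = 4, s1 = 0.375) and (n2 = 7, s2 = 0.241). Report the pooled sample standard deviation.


s_p = sqrt(((n1-1)*s1^2 + (n2-1)*s2^2) / (n1+n2-2))
numerator = (4-1)*0.375^2 + (7-1)*0.241^2 = 0.421875 + 0.348486 = 0.770361
denominator = 4 + 7 - 2 = 9
s_p^2 = 0.770361 / 9 = 0.085595667
s_p = sqrt(0.085595667) = 0.2926

0.2926


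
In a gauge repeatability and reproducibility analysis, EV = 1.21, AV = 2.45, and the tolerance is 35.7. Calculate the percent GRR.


GRR = sqrt(EV^2 + AV^2) = sqrt(1.21^2 + 2.45^2) = 2.732508
%GRR = GRR / tol * 100 = 2.732508 / 35.7 * 100
%GRR = 7.6541

7.6541


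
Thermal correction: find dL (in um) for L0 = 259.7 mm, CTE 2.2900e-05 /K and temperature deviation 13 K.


dL = L * alpha * dT
= 259.7 * 2.2900e-05 * 13
= 0.0773127 mm
dL_um = 0.0773127 * 1000 = 77.3127 um

77.3127


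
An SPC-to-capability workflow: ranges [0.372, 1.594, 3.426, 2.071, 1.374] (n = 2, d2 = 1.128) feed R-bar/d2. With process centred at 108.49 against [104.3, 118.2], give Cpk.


R_bar = (0.372 + 1.594 + 3.426 + 2.071 + 1.374) / 5 = 1.7674
sigma = R_bar / d2 = 1.7674 / 1.128 = 1.566844
Cp = (USL - LSL)/(6*sigma) = (118.2 - 104.3)/(6*1.566844) = 1.4786
Cpu = (118.2 - 108.49)/(3*1.566844) = 2.0657
Cpl = (108.49 - 104.3)/(3*1.566844) = 0.8914
Cpk = min(Cpu, Cpl) = 0.8914

0.8914


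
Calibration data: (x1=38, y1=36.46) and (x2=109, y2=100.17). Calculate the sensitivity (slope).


slope = (y2 - y1) / (x2 - x1)
= (100.17 - 36.46) / (109 - 38)
= 63.7100 / 71
= 0.8973

0.8973


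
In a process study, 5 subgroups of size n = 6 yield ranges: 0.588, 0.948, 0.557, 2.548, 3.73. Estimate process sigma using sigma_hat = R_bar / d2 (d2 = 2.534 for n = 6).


R_bar = (0.588 + 0.948 + 0.557 + 2.548 + 3.73) / 5
R_bar = 8.371 / 5 = 1.6742
sigma_hat = R_bar / d2 = 1.6742 / 2.534 = 0.6607

0.6607


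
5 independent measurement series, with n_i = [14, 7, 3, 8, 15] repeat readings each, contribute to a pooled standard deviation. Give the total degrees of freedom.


nu = sum_i (n_i - 1)
nu = ((14 - 1) + (7 - 1) + (3 - 1) + (8 - 1) + (15 - 1))
nu = 13 + 6 + 2 + 7 + 14
nu = 42

42


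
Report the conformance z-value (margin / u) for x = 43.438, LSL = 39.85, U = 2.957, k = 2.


u = U / k = 2.957 / 2 = 1.4785
margin = |LSL - x| = |39.85 - 43.438| = 3.588
z = margin / u = 3.588 / 1.4785
z = 2.4268

2.4268


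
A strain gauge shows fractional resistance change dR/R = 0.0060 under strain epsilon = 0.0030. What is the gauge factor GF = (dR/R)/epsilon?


GF = (dR/R) / epsilon
= 0.0060 / 0.0030
= 2.0000

2.0000


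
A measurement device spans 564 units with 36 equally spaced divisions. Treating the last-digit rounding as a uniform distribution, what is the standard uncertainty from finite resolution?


resolution = range / divisions
resolution = 564 / 36 = 15.666667
u_res = resolution / (2*sqrt(3))
u_res = 15.666667 / 3.4641016
u_res = 4.5226

4.5226


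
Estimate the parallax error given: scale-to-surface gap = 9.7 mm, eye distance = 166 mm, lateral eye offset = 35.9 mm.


error = h * offset / d
= 9.7 * 35.9 / 166
= 2.0978

2.0978


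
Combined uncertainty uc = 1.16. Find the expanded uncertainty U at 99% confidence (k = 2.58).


U = k * uc
U = 2.58 * 1.16
U = 2.9928

2.9928


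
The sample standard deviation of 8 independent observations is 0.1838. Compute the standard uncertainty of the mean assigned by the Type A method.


u_A = s / sqrt(n)
u_A = 0.1838 / sqrt(8)
u_A = 0.1838 / 2.8284271
u_A = 0.0650

0.0650


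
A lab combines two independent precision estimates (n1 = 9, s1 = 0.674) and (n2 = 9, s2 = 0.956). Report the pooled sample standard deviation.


s_p = sqrt(((n1-1)*s1^2 + (n2-1)*s2^2) / (n1+n2-2))
numerator = (9-1)*0.674^2 + (9-1)*0.956^2 = 3.634208 + 7.311488 = 10.945696
denominator = 9 + 9 - 2 = 16
s_p^2 = 10.945696 / 16 = 0.684106
s_p = sqrt(0.684106) = 0.8271

0.8271


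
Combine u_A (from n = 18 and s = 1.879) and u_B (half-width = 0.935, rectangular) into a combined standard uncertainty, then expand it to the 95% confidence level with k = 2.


u_A = s / sqrt(n) = 1.879 / sqrt(18) = 0.44288455
u_B = half_width / sqrt(3) = 0.935 / sqrt(3) = 0.5398225
uc = sqrt(u_A^2 + u_B^2) = sqrt(0.44288455^2 + 0.5398225^2) = 0.69825143
U = k * uc = 2 * 0.69825143
U = 1.3965

1.3965


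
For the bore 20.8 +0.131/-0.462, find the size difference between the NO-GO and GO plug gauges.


GO = nominal - lower_tol (smallest hole = maximum material condition)
GO = 20.8 - 0.462 = 20.338
NO-GO = nominal + upper_tol (largest hole = least material condition)
NO-GO = 20.8 + 0.131 = 20.931
spread = NO-GO - GO = 20.931 - 20.338 = 0.5930

0.5930


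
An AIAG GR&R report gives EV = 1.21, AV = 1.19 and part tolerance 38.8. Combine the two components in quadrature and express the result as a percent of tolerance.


GRR = sqrt(EV^2 + AV^2) = sqrt(1.21^2 + 1.19^2) = 1.6971152
%GRR = GRR / tol * 100 = 1.6971152 / 38.8 * 100
%GRR = 4.3740

4.3740


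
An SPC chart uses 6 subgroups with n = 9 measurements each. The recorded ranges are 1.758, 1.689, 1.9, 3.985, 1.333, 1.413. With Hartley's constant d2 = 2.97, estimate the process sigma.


R_bar = (1.758 + 1.689 + 1.9 + 3.985 + 1.333 + 1.413) / 6
R_bar = 12.078 / 6 = 2.013
sigma_hat = R_bar / d2 = 2.013 / 2.97 = 0.6778

0.6778


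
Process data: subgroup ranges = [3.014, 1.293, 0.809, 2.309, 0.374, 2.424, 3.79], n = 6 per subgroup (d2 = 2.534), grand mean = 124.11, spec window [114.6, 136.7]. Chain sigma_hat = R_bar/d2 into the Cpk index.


R_bar = (3.014 + 1.293 + 0.809 + 2.309 + 0.374 + 2.424 + 3.79) / 7 = 2.0018571
sigma = R_bar / d2 = 2.0018571 / 2.534 = 0.78999886
Cp = (USL - LSL)/(6*sigma) = (136.7 - 114.6)/(6*0.78999886) = 4.6625
Cpu = (136.7 - 124.11)/(3*0.78999886) = 5.3122
Cpl = (124.11 - 114.6)/(3*0.78999886) = 4.0127
Cpk = min(Cpu, Cpl) = 4.0127

4.0127


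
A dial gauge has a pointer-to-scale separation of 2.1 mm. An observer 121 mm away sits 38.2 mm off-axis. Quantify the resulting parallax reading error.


error = h * offset / d
= 2.1 * 38.2 / 121
= 0.6630

0.6630


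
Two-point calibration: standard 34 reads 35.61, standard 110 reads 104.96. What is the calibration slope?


slope = (y2 - y1) / (x2 - x1)
= (104.96 - 35.61) / (110 - 34)
= 69.3500 / 76
= 0.9125

0.9125


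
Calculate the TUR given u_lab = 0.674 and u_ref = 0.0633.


TUR = u_lab / u_ref
= 0.674 / 0.0633
= 10.6477

10.6477


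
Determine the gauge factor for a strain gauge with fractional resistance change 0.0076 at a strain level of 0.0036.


GF = (dR/R) / epsilon
= 0.0076 / 0.0036
= 2.1111

2.1111


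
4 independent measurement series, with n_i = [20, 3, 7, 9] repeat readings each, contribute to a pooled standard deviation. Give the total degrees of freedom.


nu = sum_i (n_i - 1)
nu = ((20 - 1) + (3 - 1) + (7 - 1) + (9 - 1))
nu = 19 + 2 + 6 + 8
nu = 35

35


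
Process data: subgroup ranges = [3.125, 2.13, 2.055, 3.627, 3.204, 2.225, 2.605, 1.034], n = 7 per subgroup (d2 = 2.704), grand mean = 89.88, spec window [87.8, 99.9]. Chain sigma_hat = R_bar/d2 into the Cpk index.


R_bar = (3.125 + 2.13 + 2.055 + 3.627 + 3.204 + 2.225 + 2.605 + 1.034) / 8 = 2.500625
sigma = R_bar / d2 = 2.500625 / 2.704 = 0.92478735
Cp = (USL - LSL)/(6*sigma) = (99.9 - 87.8)/(6*0.92478735) = 2.1807
Cpu = (99.9 - 89.88)/(3*0.92478735) = 3.6116
Cpl = (89.88 - 87.8)/(3*0.92478735) = 0.7497
Cpk = min(Cpu, Cpl) = 0.7497

0.7497


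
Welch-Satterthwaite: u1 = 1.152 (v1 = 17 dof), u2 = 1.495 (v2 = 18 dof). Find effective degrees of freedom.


uc = sqrt(u1^2 + u2^2) = sqrt(1.152^2 + 1.495^2) = 1.8873603
v_eff = uc^4 / (u1^4/v1 + u2^4/v2)
= 1.8873603^4 / (1.152^4/17 + 1.495^4/18)
= 12.688762 / 0.381119
v_eff = 33.2934

33.2934
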